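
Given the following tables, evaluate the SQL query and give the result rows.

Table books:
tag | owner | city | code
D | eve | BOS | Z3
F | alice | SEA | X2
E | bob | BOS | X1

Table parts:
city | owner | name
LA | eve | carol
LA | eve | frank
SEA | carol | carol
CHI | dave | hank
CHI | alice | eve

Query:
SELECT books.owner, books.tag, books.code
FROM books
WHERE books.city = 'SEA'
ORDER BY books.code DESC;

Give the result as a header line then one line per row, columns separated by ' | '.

After WHERE (1 rows):
books.tag | books.owner | books.city | books.code
F | alice | SEA | X2
After SELECT (1 rows):
books.owner | books.tag | books.code
alice | F | X2
After ORDER BY (1 rows):
books.owner | books.tag | books.code
alice | F | X2

== RESULT ==
books.owner | books.tag | books.code
alice | F | X2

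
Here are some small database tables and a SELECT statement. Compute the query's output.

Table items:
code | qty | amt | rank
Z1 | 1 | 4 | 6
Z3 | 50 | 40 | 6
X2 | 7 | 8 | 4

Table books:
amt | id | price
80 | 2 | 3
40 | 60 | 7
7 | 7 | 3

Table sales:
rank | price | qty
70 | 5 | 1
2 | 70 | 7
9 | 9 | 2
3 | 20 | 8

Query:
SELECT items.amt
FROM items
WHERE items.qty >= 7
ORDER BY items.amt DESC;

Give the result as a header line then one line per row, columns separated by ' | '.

After WHERE (2 rows):
items.code | items.qty | items.amt | items.rank
Z3 | 50 | 40 | 6
X2 | 7 | 8 | 4
After SELECT (2 rows):
items.amt
40
8
After ORDER BY (2 rows):
items.amt
40
8

== RESULT ==
items.amt
40
8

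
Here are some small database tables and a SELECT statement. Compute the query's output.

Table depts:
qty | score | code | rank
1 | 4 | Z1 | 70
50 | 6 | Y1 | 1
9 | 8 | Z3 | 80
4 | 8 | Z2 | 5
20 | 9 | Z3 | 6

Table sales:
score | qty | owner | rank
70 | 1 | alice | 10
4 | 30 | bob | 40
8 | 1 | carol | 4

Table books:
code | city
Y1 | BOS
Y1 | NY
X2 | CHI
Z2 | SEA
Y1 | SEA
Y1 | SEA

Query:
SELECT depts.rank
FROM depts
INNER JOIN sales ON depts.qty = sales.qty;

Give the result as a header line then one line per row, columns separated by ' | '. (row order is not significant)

== RESULT ==
depts.rank
70
70

Derivation:
After JOIN sales (2 rows):
depts.qty | depts.score | depts.code | depts.rank | sales.score | sales.qty | sales.owner | sales.rank
1 | 4 | Z1 | 70 | 70 | 1 | alice | 10
1 | 4 | Z1 | 70 | 8 | 1 | carol | 4
After SELECT (2 rows):
depts.rank
70
70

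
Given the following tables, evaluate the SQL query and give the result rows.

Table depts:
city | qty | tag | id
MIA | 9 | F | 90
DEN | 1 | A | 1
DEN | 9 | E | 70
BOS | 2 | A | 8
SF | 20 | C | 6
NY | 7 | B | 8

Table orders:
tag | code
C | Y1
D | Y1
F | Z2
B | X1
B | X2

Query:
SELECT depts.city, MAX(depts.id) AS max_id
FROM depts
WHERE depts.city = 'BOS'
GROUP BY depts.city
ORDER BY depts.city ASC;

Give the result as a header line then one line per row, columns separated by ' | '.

== RESULT ==
depts.city | max_id
BOS | 8

Derivation:
After WHERE (1 rows):
depts.city | depts.qty | depts.tag | depts.id
BOS | 2 | A | 8
After GROUP BY (1 rows):
depts.city | max_id
BOS | 8
After ORDER BY (1 rows):
depts.city | max_id
BOS | 8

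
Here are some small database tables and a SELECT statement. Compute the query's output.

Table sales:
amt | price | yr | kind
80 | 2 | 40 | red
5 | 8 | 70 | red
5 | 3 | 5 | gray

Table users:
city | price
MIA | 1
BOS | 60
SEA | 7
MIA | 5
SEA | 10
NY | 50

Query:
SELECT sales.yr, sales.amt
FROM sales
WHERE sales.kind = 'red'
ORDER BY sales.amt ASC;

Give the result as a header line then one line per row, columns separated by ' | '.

== RESULT ==
sales.yr | sales.amt
70 | 5
40 | 80

Derivation:
After WHERE (2 rows):
sales.amt | sales.price | sales.yr | sales.kind
80 | 2 | 40 | red
5 | 8 | 70 | red
After SELECT (2 rows):
sales.yr | sales.amt
40 | 80
70 | 5
After ORDER BY (2 rows):
sales.yr | sales.amt
70 | 5
40 | 80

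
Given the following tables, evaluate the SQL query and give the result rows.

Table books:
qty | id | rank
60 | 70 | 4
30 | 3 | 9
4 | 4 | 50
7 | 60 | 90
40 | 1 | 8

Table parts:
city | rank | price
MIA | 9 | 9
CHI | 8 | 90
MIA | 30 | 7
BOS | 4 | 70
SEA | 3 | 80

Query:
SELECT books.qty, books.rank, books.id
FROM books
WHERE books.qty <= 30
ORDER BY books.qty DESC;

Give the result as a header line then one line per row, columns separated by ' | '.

After WHERE (3 rows):
books.qty | books.id | books.rank
30 | 3 | 9
4 | 4 | 50
7 | 60 | 90
After SELECT (3 rows):
books.qty | books.rank | books.id
30 | 9 | 3
4 | 50 | 4
7 | 90 | 60
After ORDER BY (3 rows):
books.qty | books.rank | books.id
30 | 9 | 3
7 | 90 | 60
4 | 50 | 4

== RESULT ==
books.qty | books.rank | books.id
30 | 9 | 3
7 | 90 | 60
4 | 50 | 4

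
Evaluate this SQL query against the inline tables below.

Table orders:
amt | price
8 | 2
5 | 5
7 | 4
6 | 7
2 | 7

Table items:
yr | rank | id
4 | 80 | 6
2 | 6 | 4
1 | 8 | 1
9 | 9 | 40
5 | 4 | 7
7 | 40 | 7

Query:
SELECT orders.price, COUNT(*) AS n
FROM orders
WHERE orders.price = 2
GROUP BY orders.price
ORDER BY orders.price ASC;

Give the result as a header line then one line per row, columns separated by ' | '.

After WHERE (1 rows):
orders.amt | orders.price
8 | 2
After GROUP BY (1 rows):
orders.price | n
2 | 1
After ORDER BY (1 rows):
orders.price | n
2 | 1

== RESULT ==
orders.price | n
2 | 1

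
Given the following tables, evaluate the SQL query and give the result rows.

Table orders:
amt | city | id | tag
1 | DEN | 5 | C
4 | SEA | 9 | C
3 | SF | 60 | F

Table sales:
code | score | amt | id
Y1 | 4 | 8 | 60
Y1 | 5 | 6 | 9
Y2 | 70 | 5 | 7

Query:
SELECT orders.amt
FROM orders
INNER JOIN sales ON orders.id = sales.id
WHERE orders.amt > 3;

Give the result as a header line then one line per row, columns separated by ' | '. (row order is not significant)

After JOIN sales (2 rows):
orders.amt | orders.city | orders.id | orders.tag | sales.code | sales.score | sales.amt | sales.id
4 | SEA | 9 | C | Y1 | 5 | 6 | 9
3 | SF | 60 | F | Y1 | 4 | 8 | 60
After WHERE (1 rows):
orders.amt | orders.city | orders.id | orders.tag | sales.code | sales.score | sales.amt | sales.id
4 | SEA | 9 | C | Y1 | 5 | 6 | 9
After SELECT (1 rows):
orders.amt
4

== RESULT ==
orders.amt
4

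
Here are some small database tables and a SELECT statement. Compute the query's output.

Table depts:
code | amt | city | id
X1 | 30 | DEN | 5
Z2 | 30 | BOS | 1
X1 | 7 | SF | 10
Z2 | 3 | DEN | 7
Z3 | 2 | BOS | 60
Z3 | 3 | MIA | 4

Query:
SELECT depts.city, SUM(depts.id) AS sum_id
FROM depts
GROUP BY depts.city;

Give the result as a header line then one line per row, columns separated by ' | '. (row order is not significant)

After GROUP BY (4 rows):
depts.city | sum_id
DEN | 12
BOS | 61
SF | 10
MIA | 4

== RESULT ==
depts.city | sum_id
DEN | 12
BOS | 61
SF | 10
MIA | 4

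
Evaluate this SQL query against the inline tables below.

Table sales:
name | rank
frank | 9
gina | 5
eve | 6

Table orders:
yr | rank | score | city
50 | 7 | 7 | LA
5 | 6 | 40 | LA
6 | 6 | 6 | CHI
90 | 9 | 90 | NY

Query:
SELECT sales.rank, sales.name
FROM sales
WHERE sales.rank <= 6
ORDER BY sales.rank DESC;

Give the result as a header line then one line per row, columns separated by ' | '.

After WHERE (2 rows):
sales.name | sales.rank
gina | 5
eve | 6
After SELECT (2 rows):
sales.rank | sales.name
5 | gina
6 | eve
After ORDER BY (2 rows):
sales.rank | sales.name
6 | eve
5 | gina

== RESULT ==
sales.rank | sales.name
6 | eve
5 | gina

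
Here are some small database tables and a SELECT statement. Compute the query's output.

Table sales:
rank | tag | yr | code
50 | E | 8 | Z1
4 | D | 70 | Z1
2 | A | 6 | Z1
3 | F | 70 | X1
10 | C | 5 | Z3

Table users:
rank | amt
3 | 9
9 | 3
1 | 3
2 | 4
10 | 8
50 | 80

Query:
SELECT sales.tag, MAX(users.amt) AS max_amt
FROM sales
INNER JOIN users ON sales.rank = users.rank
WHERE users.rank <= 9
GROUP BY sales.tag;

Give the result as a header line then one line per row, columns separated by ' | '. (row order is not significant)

== RESULT ==
sales.tag | max_amt
A | 4
F | 9

Derivation:
After JOIN users (4 rows):
sales.rank | sales.tag | sales.yr | sales.code | users.rank | users.amt
50 | E | 8 | Z1 | 50 | 80
2 | A | 6 | Z1 | 2 | 4
3 | F | 70 | X1 | 3 | 9
10 | C | 5 | Z3 | 10 | 8
After WHERE (2 rows):
sales.rank | sales.tag | sales.yr | sales.code | users.rank | users.amt
2 | A | 6 | Z1 | 2 | 4
3 | F | 70 | X1 | 3 | 9
After GROUP BY (2 rows):
sales.tag | max_amt
A | 4
F | 9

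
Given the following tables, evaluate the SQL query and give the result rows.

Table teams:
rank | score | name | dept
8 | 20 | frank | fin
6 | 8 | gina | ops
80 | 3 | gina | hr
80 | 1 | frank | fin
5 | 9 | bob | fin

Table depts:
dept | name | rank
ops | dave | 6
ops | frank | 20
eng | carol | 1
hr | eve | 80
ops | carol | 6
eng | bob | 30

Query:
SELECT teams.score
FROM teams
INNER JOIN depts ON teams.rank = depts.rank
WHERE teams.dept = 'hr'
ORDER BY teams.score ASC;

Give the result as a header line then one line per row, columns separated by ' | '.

== RESULT ==
teams.score
3

Derivation:
After JOIN depts (4 rows):
teams.rank | teams.score | teams.name | teams.dept | depts.dept | depts.name | depts.rank
6 | 8 | gina | ops | ops | dave | 6
6 | 8 | gina | ops | ops | carol | 6
80 | 3 | gina | hr | hr | eve | 80
80 | 1 | frank | fin | hr | eve | 80
After WHERE (1 rows):
teams.rank | teams.score | teams.name | teams.dept | depts.dept | depts.name | depts.rank
80 | 3 | gina | hr | hr | eve | 80
After SELECT (1 rows):
teams.score
3
After ORDER BY (1 rows):
teams.score
3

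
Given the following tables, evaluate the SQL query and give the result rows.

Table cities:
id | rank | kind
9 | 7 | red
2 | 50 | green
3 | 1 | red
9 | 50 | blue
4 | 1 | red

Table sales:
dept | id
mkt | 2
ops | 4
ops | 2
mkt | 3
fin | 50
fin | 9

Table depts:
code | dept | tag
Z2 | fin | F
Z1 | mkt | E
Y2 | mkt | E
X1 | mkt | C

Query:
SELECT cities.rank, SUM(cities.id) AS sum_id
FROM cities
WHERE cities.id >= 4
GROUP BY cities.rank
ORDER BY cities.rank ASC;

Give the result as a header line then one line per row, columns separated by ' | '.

== RESULT ==
cities.rank | sum_id
1 | 4
7 | 9
50 | 9

Derivation:
After WHERE (3 rows):
cities.id | cities.rank | cities.kind
9 | 7 | red
9 | 50 | blue
4 | 1 | red
After GROUP BY (3 rows):
cities.rank | sum_id
7 | 9
50 | 9
1 | 4
After ORDER BY (3 rows):
cities.rank | sum_id
1 | 4
7 | 9
50 | 9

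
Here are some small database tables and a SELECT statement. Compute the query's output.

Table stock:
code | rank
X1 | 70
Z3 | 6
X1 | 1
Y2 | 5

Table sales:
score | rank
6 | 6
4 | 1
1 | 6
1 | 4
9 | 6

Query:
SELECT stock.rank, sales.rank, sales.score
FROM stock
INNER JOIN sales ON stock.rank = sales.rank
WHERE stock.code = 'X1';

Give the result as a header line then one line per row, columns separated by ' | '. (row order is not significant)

After JOIN sales (4 rows):
stock.code | stock.rank | sales.score | sales.rank
Z3 | 6 | 6 | 6
Z3 | 6 | 1 | 6
Z3 | 6 | 9 | 6
X1 | 1 | 4 | 1
After WHERE (1 rows):
stock.code | stock.rank | sales.score | sales.rank
X1 | 1 | 4 | 1
After SELECT (1 rows):
stock.rank | sales.rank | sales.score
1 | 1 | 4

== RESULT ==
stock.rank | sales.rank | sales.score
1 | 1 | 4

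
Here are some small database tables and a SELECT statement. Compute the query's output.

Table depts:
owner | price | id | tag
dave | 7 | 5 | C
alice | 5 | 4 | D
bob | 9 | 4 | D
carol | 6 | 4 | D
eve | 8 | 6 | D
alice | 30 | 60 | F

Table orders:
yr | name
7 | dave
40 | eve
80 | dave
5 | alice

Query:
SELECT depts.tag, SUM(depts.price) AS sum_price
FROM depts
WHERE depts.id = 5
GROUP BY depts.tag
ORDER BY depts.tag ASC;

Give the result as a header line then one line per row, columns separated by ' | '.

After WHERE (1 rows):
depts.owner | depts.price | depts.id | depts.tag
dave | 7 | 5 | C
After GROUP BY (1 rows):
depts.tag | sum_price
C | 7
After ORDER BY (1 rows):
depts.tag | sum_price
C | 7

== RESULT ==
depts.tag | sum_price
C | 7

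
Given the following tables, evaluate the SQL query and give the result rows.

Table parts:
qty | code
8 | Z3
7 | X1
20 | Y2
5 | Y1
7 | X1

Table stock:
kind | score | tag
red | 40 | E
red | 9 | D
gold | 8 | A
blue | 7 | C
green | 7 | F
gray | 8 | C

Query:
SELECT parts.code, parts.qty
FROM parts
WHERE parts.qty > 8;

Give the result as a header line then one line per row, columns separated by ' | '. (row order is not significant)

== RESULT ==
parts.code | parts.qty
Y2 | 20

Derivation:
After WHERE (1 rows):
parts.qty | parts.code
20 | Y2
After SELECT (1 rows):
parts.code | parts.qty
Y2 | 20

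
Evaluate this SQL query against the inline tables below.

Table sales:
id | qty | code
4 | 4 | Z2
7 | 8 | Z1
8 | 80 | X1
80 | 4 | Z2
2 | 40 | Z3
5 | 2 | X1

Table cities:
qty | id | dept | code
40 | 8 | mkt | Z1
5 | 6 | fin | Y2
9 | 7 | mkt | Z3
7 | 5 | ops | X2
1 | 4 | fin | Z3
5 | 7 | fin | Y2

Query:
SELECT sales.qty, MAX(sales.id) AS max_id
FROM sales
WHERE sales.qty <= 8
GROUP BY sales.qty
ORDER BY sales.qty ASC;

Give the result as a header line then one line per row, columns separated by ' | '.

After WHERE (4 rows):
sales.id | sales.qty | sales.code
4 | 4 | Z2
7 | 8 | Z1
80 | 4 | Z2
5 | 2 | X1
After GROUP BY (3 rows):
sales.qty | max_id
4 | 80
8 | 7
2 | 5
After ORDER BY (3 rows):
sales.qty | max_id
2 | 5
4 | 80
8 | 7

== RESULT ==
sales.qty | max_id
2 | 5
4 | 80
8 | 7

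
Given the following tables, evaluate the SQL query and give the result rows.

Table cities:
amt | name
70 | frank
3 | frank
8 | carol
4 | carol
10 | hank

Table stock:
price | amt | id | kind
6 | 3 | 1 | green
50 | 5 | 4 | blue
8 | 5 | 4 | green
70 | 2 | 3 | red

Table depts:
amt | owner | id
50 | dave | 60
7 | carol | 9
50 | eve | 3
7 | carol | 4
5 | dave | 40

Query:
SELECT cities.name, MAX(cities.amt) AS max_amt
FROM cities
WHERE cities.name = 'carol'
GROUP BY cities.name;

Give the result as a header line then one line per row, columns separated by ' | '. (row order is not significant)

== RESULT ==
cities.name | max_amt
carol | 8

Derivation:
After WHERE (2 rows):
cities.amt | cities.name
8 | carol
4 | carol
After GROUP BY (1 rows):
cities.name | max_amt
carol | 8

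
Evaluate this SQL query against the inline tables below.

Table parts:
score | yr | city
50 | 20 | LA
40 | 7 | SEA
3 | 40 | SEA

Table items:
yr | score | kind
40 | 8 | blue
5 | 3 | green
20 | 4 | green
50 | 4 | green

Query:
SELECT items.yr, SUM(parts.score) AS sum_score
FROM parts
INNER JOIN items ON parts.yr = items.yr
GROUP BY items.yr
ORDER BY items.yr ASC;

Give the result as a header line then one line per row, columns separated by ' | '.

== RESULT ==
items.yr | sum_score
20 | 50
40 | 3

Derivation:
After JOIN items (2 rows):
parts.score | parts.yr | parts.city | items.yr | items.score | items.kind
50 | 20 | LA | 20 | 4 | green
3 | 40 | SEA | 40 | 8 | blue
After GROUP BY (2 rows):
items.yr | sum_score
20 | 50
40 | 3
After ORDER BY (2 rows):
items.yr | sum_score
20 | 50
40 | 3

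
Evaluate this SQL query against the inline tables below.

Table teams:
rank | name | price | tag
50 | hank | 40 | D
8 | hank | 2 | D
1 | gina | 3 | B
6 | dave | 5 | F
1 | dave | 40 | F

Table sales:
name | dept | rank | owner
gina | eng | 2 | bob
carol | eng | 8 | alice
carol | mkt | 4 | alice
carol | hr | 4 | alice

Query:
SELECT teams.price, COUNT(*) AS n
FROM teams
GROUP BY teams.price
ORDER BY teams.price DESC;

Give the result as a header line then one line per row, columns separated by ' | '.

After GROUP BY (4 rows):
teams.price | n
40 | 2
2 | 1
3 | 1
5 | 1
After ORDER BY (4 rows):
teams.price | n
40 | 2
5 | 1
3 | 1
2 | 1

== RESULT ==
teams.price | n
40 | 2
5 | 1
3 | 1
2 | 1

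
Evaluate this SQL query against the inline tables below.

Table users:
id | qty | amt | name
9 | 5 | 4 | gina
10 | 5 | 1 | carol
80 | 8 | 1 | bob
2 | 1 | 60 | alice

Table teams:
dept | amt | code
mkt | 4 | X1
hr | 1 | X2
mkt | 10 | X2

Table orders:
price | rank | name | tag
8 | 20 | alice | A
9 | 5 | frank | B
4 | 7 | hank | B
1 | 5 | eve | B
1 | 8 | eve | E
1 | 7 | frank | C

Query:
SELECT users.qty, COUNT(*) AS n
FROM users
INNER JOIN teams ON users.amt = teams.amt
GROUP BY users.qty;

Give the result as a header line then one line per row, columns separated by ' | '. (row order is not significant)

After JOIN teams (3 rows):
users.id | users.qty | users.amt | users.name | teams.dept | teams.amt | teams.code
9 | 5 | 4 | gina | mkt | 4 | X1
10 | 5 | 1 | carol | hr | 1 | X2
80 | 8 | 1 | bob | hr | 1 | X2
After GROUP BY (2 rows):
users.qty | n
5 | 2
8 | 1

== RESULT ==
users.qty | n
5 | 2
8 | 1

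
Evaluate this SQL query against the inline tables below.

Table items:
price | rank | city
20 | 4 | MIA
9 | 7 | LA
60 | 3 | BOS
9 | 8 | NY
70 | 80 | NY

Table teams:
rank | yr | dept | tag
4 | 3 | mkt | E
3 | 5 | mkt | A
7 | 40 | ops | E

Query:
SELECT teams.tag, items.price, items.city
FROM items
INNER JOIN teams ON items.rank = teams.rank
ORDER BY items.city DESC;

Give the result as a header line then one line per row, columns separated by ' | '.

After JOIN teams (3 rows):
items.price | items.rank | items.city | teams.rank | teams.yr | teams.dept | teams.tag
20 | 4 | MIA | 4 | 3 | mkt | E
9 | 7 | LA | 7 | 40 | ops | E
60 | 3 | BOS | 3 | 5 | mkt | A
After SELECT (3 rows):
teams.tag | items.price | items.city
E | 20 | MIA
E | 9 | LA
A | 60 | BOS
After ORDER BY (3 rows):
teams.tag | items.price | items.city
E | 20 | MIA
E | 9 | LA
A | 60 | BOS

== RESULT ==
teams.tag | items.price | items.city
E | 20 | MIA
E | 9 | LA
A | 60 | BOS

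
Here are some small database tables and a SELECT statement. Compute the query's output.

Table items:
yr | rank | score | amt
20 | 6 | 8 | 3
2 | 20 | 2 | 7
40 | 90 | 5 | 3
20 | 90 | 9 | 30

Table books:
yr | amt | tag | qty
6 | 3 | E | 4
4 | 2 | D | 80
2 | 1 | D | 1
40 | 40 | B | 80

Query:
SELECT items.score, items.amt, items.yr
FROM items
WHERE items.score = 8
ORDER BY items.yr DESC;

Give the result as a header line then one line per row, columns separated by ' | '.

== RESULT ==
items.score | items.amt | items.yr
8 | 3 | 20

Derivation:
After WHERE (1 rows):
items.yr | items.rank | items.score | items.amt
20 | 6 | 8 | 3
After SELECT (1 rows):
items.score | items.amt | items.yr
8 | 3 | 20
After ORDER BY (1 rows):
items.score | items.amt | items.yr
8 | 3 | 20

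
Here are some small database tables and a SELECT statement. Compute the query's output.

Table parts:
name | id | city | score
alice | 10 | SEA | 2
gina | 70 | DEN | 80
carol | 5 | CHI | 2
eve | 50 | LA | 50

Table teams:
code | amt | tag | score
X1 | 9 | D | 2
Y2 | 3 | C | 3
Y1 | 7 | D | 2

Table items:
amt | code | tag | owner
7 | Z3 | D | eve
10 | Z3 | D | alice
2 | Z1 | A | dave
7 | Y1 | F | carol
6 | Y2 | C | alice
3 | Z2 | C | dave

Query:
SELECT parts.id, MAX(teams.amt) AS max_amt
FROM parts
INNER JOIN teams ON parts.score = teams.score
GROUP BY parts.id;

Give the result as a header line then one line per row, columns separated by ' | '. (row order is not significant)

After JOIN teams (4 rows):
parts.name | parts.id | parts.city | parts.score | teams.code | teams.amt | teams.tag | teams.score
alice | 10 | SEA | 2 | X1 | 9 | D | 2
alice | 10 | SEA | 2 | Y1 | 7 | D | 2
carol | 5 | CHI | 2 | X1 | 9 | D | 2
carol | 5 | CHI | 2 | Y1 | 7 | D | 2
After GROUP BY (2 rows):
parts.id | max_amt
10 | 9
5 | 9

== RESULT ==
parts.id | max_amt
10 | 9
5 | 9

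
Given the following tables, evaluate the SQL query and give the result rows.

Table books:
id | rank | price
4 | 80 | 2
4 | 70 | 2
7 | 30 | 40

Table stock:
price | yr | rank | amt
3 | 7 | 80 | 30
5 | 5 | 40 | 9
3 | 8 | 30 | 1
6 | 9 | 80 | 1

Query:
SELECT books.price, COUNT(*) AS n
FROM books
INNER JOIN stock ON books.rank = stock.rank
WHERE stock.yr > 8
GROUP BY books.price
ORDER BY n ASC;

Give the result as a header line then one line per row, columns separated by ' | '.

After JOIN stock (3 rows):
books.id | books.rank | books.price | stock.price | stock.yr | stock.rank | stock.amt
4 | 80 | 2 | 3 | 7 | 80 | 30
4 | 80 | 2 | 6 | 9 | 80 | 1
7 | 30 | 40 | 3 | 8 | 30 | 1
After WHERE (1 rows):
books.id | books.rank | books.price | stock.price | stock.yr | stock.rank | stock.amt
4 | 80 | 2 | 6 | 9 | 80 | 1
After GROUP BY (1 rows):
books.price | n
2 | 1
After ORDER BY (1 rows):
books.price | n
2 | 1

== RESULT ==
books.price | n
2 | 1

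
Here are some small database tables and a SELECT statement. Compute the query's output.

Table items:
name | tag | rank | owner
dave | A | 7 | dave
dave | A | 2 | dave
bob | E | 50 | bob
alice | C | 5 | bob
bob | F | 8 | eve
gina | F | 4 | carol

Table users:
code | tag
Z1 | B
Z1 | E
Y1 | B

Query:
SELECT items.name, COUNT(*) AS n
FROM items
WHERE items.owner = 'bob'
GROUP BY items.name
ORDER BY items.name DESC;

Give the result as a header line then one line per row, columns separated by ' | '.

== RESULT ==
items.name | n
bob | 1
alice | 1

Derivation:
After WHERE (2 rows):
items.name | items.tag | items.rank | items.owner
bob | E | 50 | bob
alice | C | 5 | bob
After GROUP BY (2 rows):
items.name | n
bob | 1
alice | 1
After ORDER BY (2 rows):
items.name | n
bob | 1
alice | 1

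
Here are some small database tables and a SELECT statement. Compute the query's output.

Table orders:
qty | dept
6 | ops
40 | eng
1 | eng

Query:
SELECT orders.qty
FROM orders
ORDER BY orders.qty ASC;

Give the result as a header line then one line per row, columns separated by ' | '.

After SELECT (3 rows):
orders.qty
6
40
1
After ORDER BY (3 rows):
orders.qty
1
6
40

== RESULT ==
orders.qty
1
6
40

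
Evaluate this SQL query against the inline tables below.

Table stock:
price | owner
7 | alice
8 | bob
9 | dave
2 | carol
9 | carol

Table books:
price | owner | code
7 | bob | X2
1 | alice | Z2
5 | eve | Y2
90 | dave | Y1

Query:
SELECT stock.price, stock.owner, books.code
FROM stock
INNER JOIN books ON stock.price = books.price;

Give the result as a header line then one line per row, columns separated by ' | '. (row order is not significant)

After JOIN books (1 rows):
stock.price | stock.owner | books.price | books.owner | books.code
7 | alice | 7 | bob | X2
After SELECT (1 rows):
stock.price | stock.owner | books.code
7 | alice | X2

== RESULT ==
stock.price | stock.owner | books.code
7 | alice | X2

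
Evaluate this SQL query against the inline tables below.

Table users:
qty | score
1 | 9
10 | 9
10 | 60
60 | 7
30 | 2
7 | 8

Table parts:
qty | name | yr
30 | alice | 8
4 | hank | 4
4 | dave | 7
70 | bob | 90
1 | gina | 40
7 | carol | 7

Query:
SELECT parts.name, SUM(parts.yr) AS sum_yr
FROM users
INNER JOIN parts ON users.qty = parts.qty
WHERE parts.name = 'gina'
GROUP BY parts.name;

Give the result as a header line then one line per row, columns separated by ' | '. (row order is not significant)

After JOIN parts (3 rows):
users.qty | users.score | parts.qty | parts.name | parts.yr
1 | 9 | 1 | gina | 40
30 | 2 | 30 | alice | 8
7 | 8 | 7 | carol | 7
After WHERE (1 rows):
users.qty | users.score | parts.qty | parts.name | parts.yr
1 | 9 | 1 | gina | 40
After GROUP BY (1 rows):
parts.name | sum_yr
gina | 40

== RESULT ==
parts.name | sum_yr
gina | 40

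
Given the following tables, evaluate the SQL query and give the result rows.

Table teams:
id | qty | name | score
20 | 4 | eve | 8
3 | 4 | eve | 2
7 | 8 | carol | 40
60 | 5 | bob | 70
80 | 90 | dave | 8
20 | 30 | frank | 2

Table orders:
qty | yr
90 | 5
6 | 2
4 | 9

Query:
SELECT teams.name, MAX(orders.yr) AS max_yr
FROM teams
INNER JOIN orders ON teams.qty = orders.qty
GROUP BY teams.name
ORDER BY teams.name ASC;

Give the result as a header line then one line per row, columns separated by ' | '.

== RESULT ==
teams.name | max_yr
dave | 5
eve | 9

Derivation:
After JOIN orders (3 rows):
teams.id | teams.qty | teams.name | teams.score | orders.qty | orders.yr
20 | 4 | eve | 8 | 4 | 9
3 | 4 | eve | 2 | 4 | 9
80 | 90 | dave | 8 | 90 | 5
After GROUP BY (2 rows):
teams.name | max_yr
eve | 9
dave | 5
After ORDER BY (2 rows):
teams.name | max_yr
dave | 5
eve | 9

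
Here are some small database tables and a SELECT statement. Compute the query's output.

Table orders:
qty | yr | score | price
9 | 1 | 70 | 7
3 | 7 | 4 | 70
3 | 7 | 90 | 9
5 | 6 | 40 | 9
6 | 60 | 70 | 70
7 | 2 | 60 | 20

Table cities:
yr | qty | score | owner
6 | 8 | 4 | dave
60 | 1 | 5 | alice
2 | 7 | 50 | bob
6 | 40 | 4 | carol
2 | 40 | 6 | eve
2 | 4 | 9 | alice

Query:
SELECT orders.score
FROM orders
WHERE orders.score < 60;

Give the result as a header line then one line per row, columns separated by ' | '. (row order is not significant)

== RESULT ==
orders.score
4
40

Derivation:
After WHERE (2 rows):
orders.qty | orders.yr | orders.score | orders.price
3 | 7 | 4 | 70
5 | 6 | 40 | 9
After SELECT (2 rows):
orders.score
4
40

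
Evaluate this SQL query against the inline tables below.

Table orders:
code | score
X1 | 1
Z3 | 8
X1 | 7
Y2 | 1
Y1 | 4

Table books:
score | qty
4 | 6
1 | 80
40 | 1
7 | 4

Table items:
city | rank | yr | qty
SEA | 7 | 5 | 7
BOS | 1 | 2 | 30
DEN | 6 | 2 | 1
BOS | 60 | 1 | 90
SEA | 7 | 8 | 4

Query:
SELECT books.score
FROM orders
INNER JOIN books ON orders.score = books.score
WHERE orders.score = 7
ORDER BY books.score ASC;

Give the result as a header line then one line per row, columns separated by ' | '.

== RESULT ==
books.score
7

Derivation:
After JOIN books (4 rows):
orders.code | orders.score | books.score | books.qty
X1 | 1 | 1 | 80
X1 | 7 | 7 | 4
Y2 | 1 | 1 | 80
Y1 | 4 | 4 | 6
After WHERE (1 rows):
orders.code | orders.score | books.score | books.qty
X1 | 7 | 7 | 4
After SELECT (1 rows):
books.score
7
After ORDER BY (1 rows):
books.score
7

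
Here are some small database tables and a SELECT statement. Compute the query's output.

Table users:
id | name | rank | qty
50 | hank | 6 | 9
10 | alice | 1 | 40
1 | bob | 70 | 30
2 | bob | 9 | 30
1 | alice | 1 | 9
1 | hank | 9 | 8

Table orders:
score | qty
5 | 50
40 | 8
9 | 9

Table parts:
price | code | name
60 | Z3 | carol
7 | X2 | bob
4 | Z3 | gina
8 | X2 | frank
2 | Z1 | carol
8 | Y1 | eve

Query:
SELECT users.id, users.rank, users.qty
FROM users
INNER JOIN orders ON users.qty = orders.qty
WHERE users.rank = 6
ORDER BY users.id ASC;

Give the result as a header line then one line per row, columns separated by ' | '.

== RESULT ==
users.id | users.rank | users.qty
50 | 6 | 9

Derivation:
After JOIN orders (3 rows):
users.id | users.name | users.rank | users.qty | orders.score | orders.qty
50 | hank | 6 | 9 | 9 | 9
1 | alice | 1 | 9 | 9 | 9
1 | hank | 9 | 8 | 40 | 8
After WHERE (1 rows):
users.id | users.name | users.rank | users.qty | orders.score | orders.qty
50 | hank | 6 | 9 | 9 | 9
After SELECT (1 rows):
users.id | users.rank | users.qty
50 | 6 | 9
After ORDER BY (1 rows):
users.id | users.rank | users.qty
50 | 6 | 9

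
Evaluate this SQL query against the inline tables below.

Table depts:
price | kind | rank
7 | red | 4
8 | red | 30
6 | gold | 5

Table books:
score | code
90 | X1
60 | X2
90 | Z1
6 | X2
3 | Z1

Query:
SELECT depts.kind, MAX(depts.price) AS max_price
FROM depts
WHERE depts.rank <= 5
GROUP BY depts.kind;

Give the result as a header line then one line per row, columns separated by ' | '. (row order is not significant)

== RESULT ==
depts.kind | max_price
red | 7
gold | 6

Derivation:
After WHERE (2 rows):
depts.price | depts.kind | depts.rank
7 | red | 4
6 | gold | 5
After GROUP BY (2 rows):
depts.kind | max_price
red | 7
gold | 6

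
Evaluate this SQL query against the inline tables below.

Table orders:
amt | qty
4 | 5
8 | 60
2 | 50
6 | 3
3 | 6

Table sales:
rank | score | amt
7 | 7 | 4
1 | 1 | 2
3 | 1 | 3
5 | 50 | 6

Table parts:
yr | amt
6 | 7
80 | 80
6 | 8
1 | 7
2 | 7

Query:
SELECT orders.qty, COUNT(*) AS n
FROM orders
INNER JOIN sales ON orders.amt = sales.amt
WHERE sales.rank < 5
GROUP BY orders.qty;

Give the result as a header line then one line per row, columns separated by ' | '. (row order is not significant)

After JOIN sales (4 rows):
orders.amt | orders.qty | sales.rank | sales.score | sales.amt
4 | 5 | 7 | 7 | 4
2 | 50 | 1 | 1 | 2
6 | 3 | 5 | 50 | 6
3 | 6 | 3 | 1 | 3
After WHERE (2 rows):
orders.amt | orders.qty | sales.rank | sales.score | sales.amt
2 | 50 | 1 | 1 | 2
3 | 6 | 3 | 1 | 3
After GROUP BY (2 rows):
orders.qty | n
50 | 1
6 | 1

== RESULT ==
orders.qty | n
50 | 1
6 | 1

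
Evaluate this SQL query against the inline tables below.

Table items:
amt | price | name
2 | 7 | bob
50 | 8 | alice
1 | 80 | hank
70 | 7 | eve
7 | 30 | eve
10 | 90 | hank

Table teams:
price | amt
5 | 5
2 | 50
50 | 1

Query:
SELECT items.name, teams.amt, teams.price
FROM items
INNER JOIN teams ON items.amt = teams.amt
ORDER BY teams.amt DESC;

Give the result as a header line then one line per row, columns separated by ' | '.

== RESULT ==
items.name | teams.amt | teams.price
alice | 50 | 2
hank | 1 | 50

Derivation:
After JOIN teams (2 rows):
items.amt | items.price | items.name | teams.price | teams.amt
50 | 8 | alice | 2 | 50
1 | 80 | hank | 50 | 1
After SELECT (2 rows):
items.name | teams.amt | teams.price
alice | 50 | 2
hank | 1 | 50
After ORDER BY (2 rows):
items.name | teams.amt | teams.price
alice | 50 | 2
hank | 1 | 50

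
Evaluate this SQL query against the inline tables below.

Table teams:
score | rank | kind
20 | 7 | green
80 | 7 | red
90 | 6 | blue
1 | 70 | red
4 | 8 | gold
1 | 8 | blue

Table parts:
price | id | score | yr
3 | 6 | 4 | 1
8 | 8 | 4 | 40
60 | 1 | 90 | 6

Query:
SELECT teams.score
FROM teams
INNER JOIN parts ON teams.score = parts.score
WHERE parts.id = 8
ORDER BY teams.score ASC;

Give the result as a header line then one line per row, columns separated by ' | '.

After JOIN parts (3 rows):
teams.score | teams.rank | teams.kind | parts.price | parts.id | parts.score | parts.yr
90 | 6 | blue | 60 | 1 | 90 | 6
4 | 8 | gold | 3 | 6 | 4 | 1
4 | 8 | gold | 8 | 8 | 4 | 40
After WHERE (1 rows):
teams.score | teams.rank | teams.kind | parts.price | parts.id | parts.score | parts.yr
4 | 8 | gold | 8 | 8 | 4 | 40
After SELECT (1 rows):
teams.score
4
After ORDER BY (1 rows):
teams.score
4

== RESULT ==
teams.score
4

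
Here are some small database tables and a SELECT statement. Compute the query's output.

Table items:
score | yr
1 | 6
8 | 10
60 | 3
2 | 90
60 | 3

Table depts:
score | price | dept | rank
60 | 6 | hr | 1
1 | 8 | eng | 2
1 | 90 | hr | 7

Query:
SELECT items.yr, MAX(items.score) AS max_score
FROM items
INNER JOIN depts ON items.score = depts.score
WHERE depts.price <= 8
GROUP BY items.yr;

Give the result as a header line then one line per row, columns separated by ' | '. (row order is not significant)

After JOIN depts (4 rows):
items.score | items.yr | depts.score | depts.price | depts.dept | depts.rank
1 | 6 | 1 | 8 | eng | 2
1 | 6 | 1 | 90 | hr | 7
60 | 3 | 60 | 6 | hr | 1
60 | 3 | 60 | 6 | hr | 1
After WHERE (3 rows):
items.score | items.yr | depts.score | depts.price | depts.dept | depts.rank
1 | 6 | 1 | 8 | eng | 2
60 | 3 | 60 | 6 | hr | 1
60 | 3 | 60 | 6 | hr | 1
After GROUP BY (2 rows):
items.yr | max_score
6 | 1
3 | 60

== RESULT ==
items.yr | max_score
6 | 1
3 | 60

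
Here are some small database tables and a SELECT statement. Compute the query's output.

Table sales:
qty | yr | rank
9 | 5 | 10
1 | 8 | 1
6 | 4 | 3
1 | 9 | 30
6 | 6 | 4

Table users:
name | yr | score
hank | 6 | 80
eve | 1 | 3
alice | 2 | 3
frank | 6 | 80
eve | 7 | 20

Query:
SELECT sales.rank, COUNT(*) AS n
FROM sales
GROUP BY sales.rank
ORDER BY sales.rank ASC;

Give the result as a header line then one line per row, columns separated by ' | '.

== RESULT ==
sales.rank | n
1 | 1
3 | 1
4 | 1
10 | 1
30 | 1

Derivation:
After GROUP BY (5 rows):
sales.rank | n
10 | 1
1 | 1
3 | 1
30 | 1
4 | 1
After ORDER BY (5 rows):
sales.rank | n
1 | 1
3 | 1
4 | 1
10 | 1
30 | 1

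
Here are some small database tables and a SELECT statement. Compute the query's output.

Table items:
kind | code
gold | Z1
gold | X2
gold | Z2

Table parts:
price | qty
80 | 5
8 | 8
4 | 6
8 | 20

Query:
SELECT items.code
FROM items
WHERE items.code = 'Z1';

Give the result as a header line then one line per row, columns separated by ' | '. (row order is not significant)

== RESULT ==
items.code
Z1

Derivation:
After WHERE (1 rows):
items.kind | items.code
gold | Z1
After SELECT (1 rows):
items.code
Z1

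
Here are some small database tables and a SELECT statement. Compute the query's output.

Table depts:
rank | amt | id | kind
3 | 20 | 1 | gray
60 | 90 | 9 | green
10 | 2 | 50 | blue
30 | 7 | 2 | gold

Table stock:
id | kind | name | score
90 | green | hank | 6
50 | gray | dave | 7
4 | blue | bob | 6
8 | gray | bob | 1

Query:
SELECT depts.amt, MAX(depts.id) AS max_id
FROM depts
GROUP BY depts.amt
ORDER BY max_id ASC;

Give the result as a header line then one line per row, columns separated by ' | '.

After GROUP BY (4 rows):
depts.amt | max_id
20 | 1
90 | 9
2 | 50
7 | 2
After ORDER BY (4 rows):
depts.amt | max_id
20 | 1
7 | 2
90 | 9
2 | 50

== RESULT ==
depts.amt | max_id
20 | 1
7 | 2
90 | 9
2 | 50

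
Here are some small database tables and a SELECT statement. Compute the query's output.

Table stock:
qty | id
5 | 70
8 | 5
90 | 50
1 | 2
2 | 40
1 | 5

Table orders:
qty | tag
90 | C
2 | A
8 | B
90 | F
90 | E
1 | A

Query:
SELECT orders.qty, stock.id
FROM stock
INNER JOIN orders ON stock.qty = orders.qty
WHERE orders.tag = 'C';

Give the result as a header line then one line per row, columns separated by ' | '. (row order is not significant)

== RESULT ==
orders.qty | stock.id
90 | 50

Derivation:
After JOIN orders (7 rows):
stock.qty | stock.id | orders.qty | orders.tag
8 | 5 | 8 | B
90 | 50 | 90 | C
90 | 50 | 90 | F
90 | 50 | 90 | E
1 | 2 | 1 | A
2 | 40 | 2 | A
1 | 5 | 1 | A
After WHERE (1 rows):
stock.qty | stock.id | orders.qty | orders.tag
90 | 50 | 90 | C
After SELECT (1 rows):
orders.qty | stock.id
90 | 50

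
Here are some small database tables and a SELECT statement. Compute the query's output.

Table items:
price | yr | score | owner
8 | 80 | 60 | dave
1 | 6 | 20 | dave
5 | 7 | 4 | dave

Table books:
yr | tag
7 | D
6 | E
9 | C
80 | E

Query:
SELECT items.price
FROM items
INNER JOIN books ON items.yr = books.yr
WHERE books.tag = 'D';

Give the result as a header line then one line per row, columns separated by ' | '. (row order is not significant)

After JOIN books (3 rows):
items.price | items.yr | items.score | items.owner | books.yr | books.tag
8 | 80 | 60 | dave | 80 | E
1 | 6 | 20 | dave | 6 | E
5 | 7 | 4 | dave | 7 | D
After WHERE (1 rows):
items.price | items.yr | items.score | items.owner | books.yr | books.tag
5 | 7 | 4 | dave | 7 | D
After SELECT (1 rows):
items.price
5

== RESULT ==
items.price
5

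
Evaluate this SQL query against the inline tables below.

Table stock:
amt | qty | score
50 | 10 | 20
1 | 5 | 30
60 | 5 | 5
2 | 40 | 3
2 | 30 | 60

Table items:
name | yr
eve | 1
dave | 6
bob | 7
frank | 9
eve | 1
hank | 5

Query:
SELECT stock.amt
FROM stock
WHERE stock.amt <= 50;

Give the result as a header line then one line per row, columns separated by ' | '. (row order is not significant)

== RESULT ==
stock.amt
50
1
2
2

Derivation:
After WHERE (4 rows):
stock.amt | stock.qty | stock.score
50 | 10 | 20
1 | 5 | 30
2 | 40 | 3
2 | 30 | 60
After SELECT (4 rows):
stock.amt
50
1
2
2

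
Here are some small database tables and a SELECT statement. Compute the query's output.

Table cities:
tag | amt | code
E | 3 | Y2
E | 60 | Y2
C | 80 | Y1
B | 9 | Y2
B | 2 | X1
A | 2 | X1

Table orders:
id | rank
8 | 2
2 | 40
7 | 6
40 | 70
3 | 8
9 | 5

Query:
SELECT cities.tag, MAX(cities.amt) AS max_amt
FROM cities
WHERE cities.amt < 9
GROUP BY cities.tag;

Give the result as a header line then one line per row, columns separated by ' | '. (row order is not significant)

After WHERE (3 rows):
cities.tag | cities.amt | cities.code
E | 3 | Y2
B | 2 | X1
A | 2 | X1
After GROUP BY (3 rows):
cities.tag | max_amt
E | 3
B | 2
A | 2

== RESULT ==
cities.tag | max_amt
E | 3
B | 2
A | 2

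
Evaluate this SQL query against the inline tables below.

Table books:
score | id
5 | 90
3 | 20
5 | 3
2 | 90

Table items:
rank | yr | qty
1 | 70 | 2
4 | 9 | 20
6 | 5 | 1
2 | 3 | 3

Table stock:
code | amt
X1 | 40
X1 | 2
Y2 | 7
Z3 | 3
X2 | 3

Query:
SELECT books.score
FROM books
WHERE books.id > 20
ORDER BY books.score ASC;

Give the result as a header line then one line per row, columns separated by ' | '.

== RESULT ==
books.score
2
5

Derivation:
After WHERE (2 rows):
books.score | books.id
5 | 90
2 | 90
After SELECT (2 rows):
books.score
5
2
After ORDER BY (2 rows):
books.score
2
5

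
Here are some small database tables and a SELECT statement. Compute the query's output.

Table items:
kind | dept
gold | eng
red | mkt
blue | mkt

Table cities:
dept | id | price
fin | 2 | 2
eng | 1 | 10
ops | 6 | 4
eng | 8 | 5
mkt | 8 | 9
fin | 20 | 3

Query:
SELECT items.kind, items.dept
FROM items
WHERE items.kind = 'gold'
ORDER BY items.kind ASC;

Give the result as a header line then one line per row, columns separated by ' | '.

After WHERE (1 rows):
items.kind | items.dept
gold | eng
After SELECT (1 rows):
items.kind | items.dept
gold | eng
After ORDER BY (1 rows):
items.kind | items.dept
gold | eng

== RESULT ==
items.kind | items.dept
gold | eng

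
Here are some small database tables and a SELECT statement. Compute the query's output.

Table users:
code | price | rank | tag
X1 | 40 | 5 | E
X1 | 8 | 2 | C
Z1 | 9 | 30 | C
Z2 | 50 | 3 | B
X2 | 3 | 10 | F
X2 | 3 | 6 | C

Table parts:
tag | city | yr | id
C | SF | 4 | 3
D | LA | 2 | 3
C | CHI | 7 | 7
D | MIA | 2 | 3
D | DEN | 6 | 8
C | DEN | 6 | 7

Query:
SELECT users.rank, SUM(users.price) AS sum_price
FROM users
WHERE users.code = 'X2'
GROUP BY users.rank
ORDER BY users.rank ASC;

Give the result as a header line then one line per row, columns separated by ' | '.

After WHERE (2 rows):
users.code | users.price | users.rank | users.tag
X2 | 3 | 10 | F
X2 | 3 | 6 | C
After GROUP BY (2 rows):
users.rank | sum_price
10 | 3
6 | 3
After ORDER BY (2 rows):
users.rank | sum_price
6 | 3
10 | 3

== RESULT ==
users.rank | sum_price
6 | 3
10 | 3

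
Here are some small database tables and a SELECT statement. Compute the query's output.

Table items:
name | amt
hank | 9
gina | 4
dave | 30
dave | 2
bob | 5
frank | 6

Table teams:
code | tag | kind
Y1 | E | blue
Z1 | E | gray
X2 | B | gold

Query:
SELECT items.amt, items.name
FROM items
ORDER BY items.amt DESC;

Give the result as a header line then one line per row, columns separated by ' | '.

== RESULT ==
items.amt | items.name
30 | dave
9 | hank
6 | frank
5 | bob
4 | gina
2 | dave

Derivation:
After SELECT (6 rows):
items.amt | items.name
9 | hank
4 | gina
30 | dave
2 | dave
5 | bob
6 | frank
After ORDER BY (6 rows):
items.amt | items.name
30 | dave
9 | hank
6 | frank
5 | bob
4 | gina
2 | dave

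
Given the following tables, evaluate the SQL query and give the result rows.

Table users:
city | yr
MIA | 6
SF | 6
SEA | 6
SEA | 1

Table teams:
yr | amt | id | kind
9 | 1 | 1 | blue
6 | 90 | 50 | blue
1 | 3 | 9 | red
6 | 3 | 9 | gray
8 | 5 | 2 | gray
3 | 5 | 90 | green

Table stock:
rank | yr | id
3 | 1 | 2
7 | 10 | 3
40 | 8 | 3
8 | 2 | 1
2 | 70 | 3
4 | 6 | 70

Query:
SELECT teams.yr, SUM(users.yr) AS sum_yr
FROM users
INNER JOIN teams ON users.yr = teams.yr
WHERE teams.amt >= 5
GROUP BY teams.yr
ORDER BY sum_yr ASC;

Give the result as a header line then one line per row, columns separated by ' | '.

== RESULT ==
teams.yr | sum_yr
6 | 18

Derivation:
After JOIN teams (7 rows):
users.city | users.yr | teams.yr | teams.amt | teams.id | teams.kind
MIA | 6 | 6 | 90 | 50 | blue
MIA | 6 | 6 | 3 | 9 | gray
SF | 6 | 6 | 90 | 50 | blue
SF | 6 | 6 | 3 | 9 | gray
SEA | 6 | 6 | 90 | 50 | blue
SEA | 6 | 6 | 3 | 9 | gray
SEA | 1 | 1 | 3 | 9 | red
After WHERE (3 rows):
users.city | users.yr | teams.yr | teams.amt | teams.id | teams.kind
MIA | 6 | 6 | 90 | 50 | blue
SF | 6 | 6 | 90 | 50 | blue
SEA | 6 | 6 | 90 | 50 | blue
After GROUP BY (1 rows):
teams.yr | sum_yr
6 | 18
After ORDER BY (1 rows):
teams.yr | sum_yr
6 | 18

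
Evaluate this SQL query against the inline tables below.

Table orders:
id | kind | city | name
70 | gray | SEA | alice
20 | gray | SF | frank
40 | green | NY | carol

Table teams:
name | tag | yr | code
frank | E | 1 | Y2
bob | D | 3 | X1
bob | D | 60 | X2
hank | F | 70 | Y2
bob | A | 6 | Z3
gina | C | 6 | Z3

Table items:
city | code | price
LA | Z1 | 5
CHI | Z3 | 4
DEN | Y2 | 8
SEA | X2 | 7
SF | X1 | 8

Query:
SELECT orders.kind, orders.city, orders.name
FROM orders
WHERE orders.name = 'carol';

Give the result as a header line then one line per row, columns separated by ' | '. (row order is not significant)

After WHERE (1 rows):
orders.id | orders.kind | orders.city | orders.name
40 | green | NY | carol
After SELECT (1 rows):
orders.kind | orders.city | orders.name
green | NY | carol

== RESULT ==
orders.kind | orders.city | orders.name
green | NY | carol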